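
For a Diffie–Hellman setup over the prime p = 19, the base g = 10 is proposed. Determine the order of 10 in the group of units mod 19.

18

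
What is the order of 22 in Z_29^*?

ord(22) | φ(29) = 29 − 1 = 28 = 2^2 · 7.
Divisors of 28: 1, 2, 4, 7, 14, 28.
Test each divisor d:
22^1 ≡ 22
22^2 ≡ 20
22^4 ≡ 23
22^7 ≡ 28
22^14 ≡ 1
Therefore the multiplicative order of 22 modulo 29 is 14.

14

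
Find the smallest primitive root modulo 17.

3

φ(17) = 17 − 1 = 16 = 2^4.
Test candidates g = 2, 3, … against the prime factors q ∈ {2} of φ(17): g is a generator iff g^(16/q) ≢ 1 for every such q.
g = 2: 2^8 ≡ 1 — hits 1, so not a primitive root.
g = 3: 3^8 ≡ 16 — none is 1, so 3 is a primitive root.
The smallest primitive root modulo 17 is 3.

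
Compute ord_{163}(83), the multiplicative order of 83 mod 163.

The order of 83 must divide φ(163) = 163 − 1 = 162 = 2 · 3^4.
Divisors of 162: 1, 2, 3, 6, 9, 18, 27, 54, 81, 162.
Evaluate successive powers at the divisors of 162:
83^1 ≡ 83 (mod 163)
83^2 ≡ 43 (mod 163)
83^3 ≡ 146 (mod 163)
83^6 ≡ 126 (mod 163)
83^9 ≡ 140 (mod 163)
83^18 ≡ 40 (mod 163)
83^27 ≡ 58 (mod 163)
83^54 ≡ 104 (mod 163)
83^81 ≡ 1 (mod 163) ✓
Hence ord(83) = 81.

81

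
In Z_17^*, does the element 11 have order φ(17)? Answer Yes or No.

φ(17) = 17 − 1 = 16 = 2^4.
An element g generates (Z/17Z)^× iff g^(16/q) ≢ 1 (mod 17) for each prime q ∈ {2}.
11^8 ≡ 16 (mod 17)  [q = 2: ≢ 1 ✓]
All checks pass, so 11 has order 16 and is a primitive root modulo 17.

Yes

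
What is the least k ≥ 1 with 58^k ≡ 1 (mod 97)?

96

ord(58) | φ(97) = 97 − 1 = 96 = 2^5 · 3.
Divisors of 96: 1, 2, 3, 4, 6, 8, 12, 16, 24, 32, 48, 96.
Evaluate successive powers at the divisors of 96:
58^1 ≡ 58 (mod 97)
58^2 ≡ 66 (mod 97)
58^3 ≡ 45 (mod 97)
58^4 ≡ 88 (mod 97)
58^6 ≡ 85 (mod 97)
58^8 ≡ 81 (mod 97)
58^12 ≡ 47 (mod 97)
58^16 ≡ 62 (mod 97)
58^24 ≡ 75 (mod 97)
58^32 ≡ 61 (mod 97)
58^48 ≡ 96 (mod 97)
58^96 ≡ 1 (mod 97) ✓
Hence ord(58) = 96.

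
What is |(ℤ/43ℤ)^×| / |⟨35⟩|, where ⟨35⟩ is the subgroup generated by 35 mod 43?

6

ord(35) | φ(43) = 43 − 1 = 42 = 2 · 3 · 7.
Divisors of 42: 1, 2, 3, 6, 7, 14, 21, 42.
Test each divisor d:
35^1 ≡ 35 (mod 43)
35^2 ≡ 21 (mod 43)
35^3 ≡ 4 (mod 43)
35^6 ≡ 16 (mod 43)
35^7 ≡ 1 (mod 43) ✓
So ord_43(35) = 7, hence |⟨35⟩| = 7.
The index is φ(43) / ord(35) = 42 / 7 = 6.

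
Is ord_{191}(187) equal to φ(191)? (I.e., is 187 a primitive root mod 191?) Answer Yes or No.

Yes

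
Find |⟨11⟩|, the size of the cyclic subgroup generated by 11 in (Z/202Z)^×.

The order of 11 must divide φ(202) = φ(2)·φ(101) = 1·100 = 100 = 2^2 · 5^2.
Divisors of 100: 1, 2, 4, 5, 10, 20, 25, 50, 100.
Evaluate successive powers at the divisors of 100:
11^1 ≡ 11 (mod 202)
11^2 ≡ 121 (mod 202)
11^4 ≡ 97 (mod 202)
11^5 ≡ 57 (mod 202)
11^10 ≡ 17 (mod 202)
11^20 ≡ 87 (mod 202)
11^25 ≡ 111 (mod 202)
11^50 ≡ 201 (mod 202)
11^100 ≡ 1 (mod 202) ✓
The smallest such exponent is 100, so the order of 11 is 100.

100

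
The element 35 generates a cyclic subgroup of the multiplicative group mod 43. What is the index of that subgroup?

The order of 35 must divide φ(43) = 43 − 1 = 42 = 2 · 3 · 7.
Divisors of 42: 1, 2, 3, 6, 7, 14, 21, 42.
Compute 35^d (mod 43) for the divisors d until we hit 1:
35^1 ≡ 35
35^2 ≡ 21
35^3 ≡ 4
35^6 ≡ 16
35^7 ≡ 1
So ord_43(35) = 7, hence |⟨35⟩| = 7.
Index = |(Z/43Z)^×| / |⟨35⟩| = 42 / 7 = 6.

6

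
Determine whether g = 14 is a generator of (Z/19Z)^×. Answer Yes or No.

Yes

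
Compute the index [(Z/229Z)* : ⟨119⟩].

1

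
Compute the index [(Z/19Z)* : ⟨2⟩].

Since 2 ∈ (Z/19Z)^×, its order divides φ(19) = 19 − 1 = 18 = 2 · 3^2.
Divisors of 18: 1, 2, 3, 6, 9, 18.
Evaluate successive powers at the divisors of 18:
2^1 ≡ 2 (mod 19)
2^2 ≡ 4 (mod 19)
2^3 ≡ 8 (mod 19)
2^6 ≡ 7 (mod 19)
2^9 ≡ 18 (mod 19)
2^18 ≡ 1 (mod 19) ✓
So ord_19(2) = 18, hence |⟨2⟩| = 18.
The index is φ(19) / ord(2) = 18 / 18 = 1.

1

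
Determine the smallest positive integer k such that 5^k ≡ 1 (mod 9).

6

By Lagrange's theorem, ord_9(5) divides φ(9) = φ(3^2) = 3·(3−1) = 6 = 2 · 3.
Divisors of 6: 1, 2, 3, 6.
Test each divisor d:
5^1 ≡ 5
5^2 ≡ 7
5^3 ≡ 8
5^6 ≡ 1
Therefore the multiplicative order of 5 modulo 9 is 6.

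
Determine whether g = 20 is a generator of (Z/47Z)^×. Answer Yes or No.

Yes

φ(47) = 47 − 1 = 46 = 2 · 23.
Test 20^(46/q) mod 47 for each prime factor q of 46:
20^23 ≡ 46 (mod 47)  [q = 2: ≢ 1 ✓]
20^2 ≡ 24 (mod 47)  [q = 23: ≢ 1 ✓]
Every test exponent gives a nontrivial residue, hence 20 generates the full group.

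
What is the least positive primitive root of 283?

3

φ(283) = 283 − 1 = 282 = 2 · 3 · 47.
Test candidates g = 2, 3, … against the prime factors q ∈ {2, 3, 47} of φ(283): g is a generator iff g^(282/q) ≢ 1 for every such q.
g = 2: 2^141 ≡ 282; 2^94 ≡ 1 — hits 1, so not a primitive root.
g = 3: 3^141 ≡ 282; 3^94 ≡ 238; 3^6 ≡ 163 — none is 1, so 3 is a primitive root.
Hence the least primitive root of 283 is 3.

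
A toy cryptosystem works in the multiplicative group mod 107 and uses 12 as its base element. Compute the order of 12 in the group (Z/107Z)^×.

53

ord(12) | φ(107) = 107 − 1 = 106 = 2 · 53.
Divisors of 106: 1, 2, 53, 106.
Compute 12^d (mod 107) for the divisors d until we hit 1:
12^1 ≡ 12 (mod 107)
12^2 ≡ 37 (mod 107)
12^53 ≡ 1 (mod 107) ✓
Therefore the multiplicative order of 12 modulo 107 is 53.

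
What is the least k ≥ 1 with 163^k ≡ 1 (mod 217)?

15

The order of 163 must divide φ(217) = φ(7·31) = (7−1)·(31−1) = 6·30 = 180 = 2^2 · 3^2 · 5.
Divisors of 180: 1, 2, 3, 4, 5, 6, 9, 10, 12, 15, 18, 20, 30, 36, 45, 60, 90, 180.
Compute 163^d (mod 217) for the divisors d until we hit 1:
163^1 ≡ 163 (mod 217)
163^2 ≡ 95 (mod 217)
163^3 ≡ 78 (mod 217)
163^4 ≡ 128 (mod 217)
163^5 ≡ 32 (mod 217)
163^6 ≡ 8 (mod 217)
163^9 ≡ 190 (mod 217)
163^10 ≡ 156 (mod 217)
163^12 ≡ 64 (mod 217)
163^15 ≡ 1 (mod 217) ✓
The smallest such exponent is 15, so the order of 163 is 15.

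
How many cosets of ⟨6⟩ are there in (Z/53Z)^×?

2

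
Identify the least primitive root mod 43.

φ(43) = 43 − 1 = 42 = 2 · 3 · 7.
Test candidates g = 2, 3, … against the prime factors q ∈ {2, 3, 7} of φ(43): g is a generator iff g^(42/q) ≢ 1 for every such q.
g = 2: 2^21 ≡ 42; 2^14 ≡ 1 — hits 1, so not a primitive root.
g = 3: 3^21 ≡ 42; 3^14 ≡ 36; 3^6 ≡ 41 — none is 1, so 3 is a primitive root.
Hence the least primitive root of 43 is 3.

3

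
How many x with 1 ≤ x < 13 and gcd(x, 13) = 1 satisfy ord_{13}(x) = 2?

1

φ(13) = 13 − 1 = 12 = 2^2 · 3.
In a cyclic group of order 12, there are φ(d) elements of order d for each divisor d of 12, and zero for non-divisors.
2 | 12, and φ(2) = 2 − 1 = 1.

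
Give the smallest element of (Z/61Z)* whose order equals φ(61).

2

φ(61) = 61 − 1 = 60 = 2^2 · 3 · 5.
g is a primitive root iff g^(60/q) ≢ 1 (mod 61) for each prime q ∈ {2, 3, 5}.
g = 2: 2^30 ≡ 60; 2^20 ≡ 47; 2^12 ≡ 9 — none is 1, so 2 is a primitive root.
So 2 is the smallest generator of (Z/61Z)^×.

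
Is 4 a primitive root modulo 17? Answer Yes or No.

No

φ(17) = 17 − 1 = 16 = 2^4.
Test 4^(16/q) mod 17 for each prime factor q of 16:
4^8 ≡ 1 (mod 17)  [q = 2: ≡ 1 ✗]
4^8 ≡ 1 shows ord(4) | 8, strictly less than φ(17); not a primitive root.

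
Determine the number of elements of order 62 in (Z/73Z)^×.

0

φ(73) = 73 − 1 = 72 = 2^3 · 3^2.
In a cyclic group of order 72, there are φ(d) elements of order d for each divisor d of 72, and zero for non-divisors.
Here 72 is not a multiple of 62, so there are no elements of order 62.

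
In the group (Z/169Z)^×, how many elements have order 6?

φ(169) = φ(13^2) = 13·(13−1) = 156 = 2^2 · 3 · 13.
(Z/169Z)^× is cyclic (|G| = 156); a cyclic group of order m has exactly φ(d) elements of each order d | m, and none otherwise.
6 = 2 · 3 divides 156, and φ(6) = 2.

2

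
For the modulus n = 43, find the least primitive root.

φ(43) = 43 − 1 = 42 = 2 · 3 · 7.
Test candidates g = 2, 3, … against the prime factors q ∈ {2, 3, 7} of φ(43): g is a generator iff g^(42/q) ≢ 1 for every such q.
g = 2: 2^21 ≡ 42; 2^14 ≡ 1 — hits 1, so not a primitive root.
g = 3: 3^21 ≡ 42; 3^14 ≡ 36; 3^6 ≡ 41 — none is 1, so 3 is a primitive root.
So 3 is the smallest generator of (Z/43Z)^×.

3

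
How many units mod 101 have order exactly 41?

φ(101) = 101 − 1 = 100 = 2^2 · 5^2.
In a cyclic group of order 100, there are φ(d) elements of order d for each divisor d of 100, and zero for non-divisors.
41 does not divide 100, so no element of (Z/101Z)^× has order 41.

0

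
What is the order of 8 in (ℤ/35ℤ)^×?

By Lagrange's theorem, ord_35(8) divides φ(35) = φ(5·7) = (5−1)·(7−1) = 4·6 = 24 = 2^3 · 3.
Divisors of 24: 1, 2, 3, 4, 6, 8, 12, 24.
Compute 8^d (mod 35) for the divisors d until we hit 1:
8^1 ≡ 8 (mod 35)
8^2 ≡ 29 (mod 35)
8^3 ≡ 22 (mod 35)
8^4 ≡ 1 (mod 35) ✓
Therefore the multiplicative order of 8 modulo 35 is 4.

4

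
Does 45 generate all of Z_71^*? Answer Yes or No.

No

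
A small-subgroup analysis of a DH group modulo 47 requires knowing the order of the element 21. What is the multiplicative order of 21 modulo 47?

23

By Lagrange's theorem, ord_47(21) divides φ(47) = 47 − 1 = 46 = 2 · 23.
Divisors of 46: 1, 2, 23, 46.
Check 21^d mod 47 for each divisor in increasing order:
21^1 ≡ 21
21^2 ≡ 18
21^23 ≡ 1
The smallest such exponent is 23, so the order of 21 is 23.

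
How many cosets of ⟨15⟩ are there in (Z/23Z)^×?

Since 15 ∈ (Z/23Z)^×, its order divides φ(23) = 23 − 1 = 22 = 2 · 11.
Divisors of 22: 1, 2, 11, 22.
Compute 15^d (mod 23) for the divisors d until we hit 1:
15^1 ≡ 15 (mod 23)
15^2 ≡ 18 (mod 23)
15^11 ≡ 22 (mod 23)
15^22 ≡ 1 (mod 23) ✓
Thus |⟨15⟩| = ord(15) = 22.
The index is φ(23) / ord(15) = 22 / 22 = 1.

1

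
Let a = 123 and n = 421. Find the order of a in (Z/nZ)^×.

Since 123 ∈ (Z/421Z)^×, its order divides φ(421) = 421 − 1 = 420 = 2^2 · 3 · 5 · 7.
Divisors of 420: 1, 2, 3, 4, 5, 6, 7, 10, 12, 14, 15, 20, 21, 28, 30, 35, 42, 60, 70, 84, 105, 140, 210, 420.
Test each divisor d:
123^1 ≡ 123 (mod 421)
123^2 ≡ 394 (mod 421)
123^3 ≡ 47 (mod 421)
123^4 ≡ 308 (mod 421)
123^5 ≡ 415 (mod 421)
123^6 ≡ 104 (mod 421)
123^7 ≡ 162 (mod 421)
123^10 ≡ 36 (mod 421)
123^12 ≡ 291 (mod 421)
123^14 ≡ 142 (mod 421)
123^15 ≡ 205 (mod 421)
123^20 ≡ 33 (mod 421)
123^21 ≡ 270 (mod 421)
123^28 ≡ 377 (mod 421)
123^30 ≡ 346 (mod 421)
123^35 ≡ 29 (mod 421)
123^42 ≡ 67 (mod 421)
123^60 ≡ 152 (mod 421)
123^70 ≡ 420 (mod 421)
123^84 ≡ 279 (mod 421)
123^105 ≡ 392 (mod 421)
123^140 ≡ 1 (mod 421) ✓
The smallest such exponent is 140, so the order of 123 is 140.

140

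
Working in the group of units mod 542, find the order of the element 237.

90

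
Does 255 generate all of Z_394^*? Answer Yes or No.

Yes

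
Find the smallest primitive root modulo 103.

5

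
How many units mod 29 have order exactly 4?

φ(29) = 29 − 1 = 28 = 2^2 · 7.
In a cyclic group of order 28, there are φ(d) elements of order d for each divisor d of 28, and zero for non-divisors.
4 = 2^2 divides 28, and φ(4) = 2.

2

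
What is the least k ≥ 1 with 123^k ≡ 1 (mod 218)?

Since 123 ∈ (Z/218Z)^×, its order divides φ(218) = φ(2)·φ(109) = 1·108 = 108 = 2^2 · 3^3.
Divisors of 108: 1, 2, 3, 4, 6, 9, 12, 18, 27, 36, 54, 108.
Check 123^d mod 218 for each divisor in increasing order:
123^1 ≡ 123
123^2 ≡ 87
123^3 ≡ 19
123^4 ≡ 157
123^6 ≡ 143
123^9 ≡ 101
123^12 ≡ 175
123^18 ≡ 173
123^27 ≡ 33
123^36 ≡ 63
123^54 ≡ 217
123^108 ≡ 1
Therefore the multiplicative order of 123 modulo 218 is 108.

108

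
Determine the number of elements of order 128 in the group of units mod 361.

0

φ(361) = φ(19^2) = 19·(19−1) = 342 = 2 · 3^2 · 19.
In a cyclic group of order 342, there are φ(d) elements of order d for each divisor d of 342, and zero for non-divisors.
Since 128 ∤ 342, the count is 0.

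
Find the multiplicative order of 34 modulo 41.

40

ord(34) | φ(41) = 41 − 1 = 40 = 2^3 · 5.
Divisors of 40: 1, 2, 4, 5, 8, 10, 20, 40.
Compute 34^d (mod 41) for the divisors d until we hit 1:
34^1 ≡ 34 (mod 41)
34^2 ≡ 8 (mod 41)
34^4 ≡ 23 (mod 41)
34^5 ≡ 3 (mod 41)
34^8 ≡ 37 (mod 41)
34^10 ≡ 9 (mod 41)
34^20 ≡ 40 (mod 41)
34^40 ≡ 1 (mod 41) ✓
Therefore the multiplicative order of 34 modulo 41 is 40.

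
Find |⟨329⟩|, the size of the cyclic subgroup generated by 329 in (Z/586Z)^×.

73

ord(329) | φ(586) = φ(2)·φ(293) = 1·292 = 292 = 2^2 · 73.
Divisors of 292: 1, 2, 4, 73, 146, 292.
Test each divisor d:
329^1 ≡ 329 (mod 586)
329^2 ≡ 417 (mod 586)
329^4 ≡ 433 (mod 586)
329^73 ≡ 1 (mod 586) ✓
So ord_586(329) = 73.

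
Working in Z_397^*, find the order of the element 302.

132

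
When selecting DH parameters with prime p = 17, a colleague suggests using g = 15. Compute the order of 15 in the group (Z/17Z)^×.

8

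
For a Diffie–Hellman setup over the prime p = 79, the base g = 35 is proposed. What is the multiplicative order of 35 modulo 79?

78

By Lagrange's theorem, ord_79(35) divides φ(79) = 79 − 1 = 78 = 2 · 3 · 13.
Divisors of 78: 1, 2, 3, 6, 13, 26, 39, 78.
Compute 35^d (mod 79) for the divisors d until we hit 1:
35^1 ≡ 35 (mod 79)
35^2 ≡ 40 (mod 79)
35^3 ≡ 57 (mod 79)
35^6 ≡ 10 (mod 79)
35^13 ≡ 24 (mod 79)
35^26 ≡ 23 (mod 79)
35^39 ≡ 78 (mod 79)
35^78 ≡ 1 (mod 79) ✓
So ord_79(35) = 78.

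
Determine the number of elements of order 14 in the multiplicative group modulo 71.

6

φ(71) = 71 − 1 = 70 = 2 · 5 · 7.
Since (Z/71Z)^× is cyclic of order 70, the number of elements of order d is φ(d) when d | 70 and 0 otherwise.
14 = 2 · 7 divides 70, and φ(14) = 6.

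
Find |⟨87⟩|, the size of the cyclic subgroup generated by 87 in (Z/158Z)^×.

13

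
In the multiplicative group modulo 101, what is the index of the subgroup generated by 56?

Since 56 ∈ (Z/101Z)^×, its order divides φ(101) = 101 − 1 = 100 = 2^2 · 5^2.
Divisors of 100: 1, 2, 4, 5, 10, 20, 25, 50, 100.
Test each divisor d:
56^1 ≡ 56 (mod 101)
56^2 ≡ 5 (mod 101)
56^4 ≡ 25 (mod 101)
56^5 ≡ 87 (mod 101)
56^10 ≡ 95 (mod 101)
56^20 ≡ 36 (mod 101)
56^25 ≡ 1 (mod 101) ✓
So ord_101(56) = 25, hence |⟨56⟩| = 25.
The index is φ(101) / ord(56) = 100 / 25 = 4.

4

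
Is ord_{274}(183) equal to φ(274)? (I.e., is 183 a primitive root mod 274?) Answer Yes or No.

Yes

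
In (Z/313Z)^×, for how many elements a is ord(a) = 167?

φ(313) = 313 − 1 = 312 = 2^3 · 3 · 13.
(Z/313Z)^× is cyclic (|G| = 312); a cyclic group of order m has exactly φ(d) elements of each order d | m, and none otherwise.
Here 312 is not a multiple of 167, so there are no elements of order 167.

0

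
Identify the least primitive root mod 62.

3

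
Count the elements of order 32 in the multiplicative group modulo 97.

φ(97) = 97 − 1 = 96 = 2^5 · 3.
In a cyclic group of order 96, there are φ(d) elements of order d for each divisor d of 96, and zero for non-divisors.
32 = 2^5 divides 96, and φ(32) = 16.

16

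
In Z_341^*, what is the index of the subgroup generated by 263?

30

By Lagrange's theorem, ord_341(263) divides φ(341) = φ(11·31) = (11−1)·(31−1) = 10·30 = 300 = 2^2 · 3 · 5^2.
Divisors of 300: 1, 2, 3, 4, 5, 6, 10, 12, 15, 20, 25, 30, 50, 60, 75, 100, 150, 300.
Compute 263^d (mod 341) for the divisors d until we hit 1:
263^1 ≡ 263
263^2 ≡ 287
263^3 ≡ 120
263^4 ≡ 188
263^5 ≡ 340
263^6 ≡ 78
263^10 ≡ 1
Thus |⟨263⟩| = ord(263) = 10.
[(Z/341Z)^× : ⟨263⟩] = 300/10 = 30.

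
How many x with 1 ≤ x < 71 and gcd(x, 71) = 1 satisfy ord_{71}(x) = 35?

φ(71) = 71 − 1 = 70 = 2 · 5 · 7.
Since (Z/71Z)^× is cyclic of order 70, the number of elements of order d is φ(d) when d | 70 and 0 otherwise.
35 = 5 · 7 divides 70, and φ(35) = 24.

24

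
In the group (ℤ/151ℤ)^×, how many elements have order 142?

0

φ(151) = 151 − 1 = 150 = 2 · 3 · 5^2.
In a cyclic group of order 150, there are φ(d) elements of order d for each divisor d of 150, and zero for non-divisors.
142 does not divide 150, so no element of (Z/151Z)^× has order 142.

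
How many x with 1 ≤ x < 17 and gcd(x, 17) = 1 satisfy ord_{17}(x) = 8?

4

φ(17) = 17 − 1 = 16 = 2^4.
(Z/17Z)^× is cyclic (|G| = 16); a cyclic group of order m has exactly φ(d) elements of each order d | m, and none otherwise.
8 = 2^3 divides 16, and φ(8) = 4.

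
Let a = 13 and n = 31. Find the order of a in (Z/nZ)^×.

Since 13 ∈ (Z/31Z)^×, its order divides φ(31) = 31 − 1 = 30 = 2 · 3 · 5.
Divisors of 30: 1, 2, 3, 5, 6, 10, 15, 30.
Check 13^d mod 31 for each divisor in increasing order:
13^1 ≡ 13
13^2 ≡ 14
13^3 ≡ 27
13^5 ≡ 6
13^6 ≡ 16
13^10 ≡ 5
13^15 ≡ 30
13^30 ≡ 1
Hence ord(13) = 30.

30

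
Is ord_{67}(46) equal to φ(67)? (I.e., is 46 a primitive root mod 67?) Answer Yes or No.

Yes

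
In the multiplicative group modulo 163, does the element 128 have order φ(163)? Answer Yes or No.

Yes

φ(163) = 163 − 1 = 162 = 2 · 3^4.
It suffices to check that the order of 128 is not a proper divisor of 162: compute 128^(162/q) for q ∈ {2, 3}.
128^81 ≡ 162 (mod 163)  [q = 2: ≢ 1 ✓]
128^54 ≡ 104 (mod 163)  [q = 3: ≢ 1 ✓]
Every test exponent gives a nontrivial residue, hence 128 generates the full group.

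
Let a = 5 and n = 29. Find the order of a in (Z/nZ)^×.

14

Since 5 ∈ (Z/29Z)^×, its order divides φ(29) = 29 − 1 = 28 = 2^2 · 7.
Divisors of 28: 1, 2, 4, 7, 14, 28.
Test each divisor d:
5^1 ≡ 5
5^2 ≡ 25
5^4 ≡ 16
5^7 ≡ 28
5^14 ≡ 1
So ord_29(5) = 14.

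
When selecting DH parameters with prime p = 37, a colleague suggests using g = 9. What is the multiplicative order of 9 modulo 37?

Since 9 ∈ (Z/37Z)^×, its order divides φ(37) = 37 − 1 = 36 = 2^2 · 3^2.
Divisors of 36: 1, 2, 3, 4, 6, 9, 12, 18, 36.
Evaluate successive powers at the divisors of 36:
9^1 ≡ 9
9^2 ≡ 7
9^3 ≡ 26
9^4 ≡ 12
9^6 ≡ 10
9^9 ≡ 1
So ord_37(9) = 9.

9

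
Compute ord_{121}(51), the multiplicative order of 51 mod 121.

110

ord(51) | φ(121) = φ(11^2) = 11·(11−1) = 110 = 2 · 5 · 11.
Divisors of 110: 1, 2, 5, 10, 11, 22, 55, 110.
Test each divisor d:
51^1 ≡ 51 (mod 121)
51^2 ≡ 60 (mod 121)
51^5 ≡ 43 (mod 121)
51^10 ≡ 34 (mod 121)
51^11 ≡ 40 (mod 121)
51^22 ≡ 27 (mod 121)
51^55 ≡ 120 (mod 121)
51^110 ≡ 1 (mod 121) ✓
So ord_121(51) = 110.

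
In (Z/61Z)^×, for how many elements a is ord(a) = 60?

16

φ(61) = 61 − 1 = 60 = 2^2 · 3 · 5.
(Z/61Z)^× is cyclic (|G| = 60); a cyclic group of order m has exactly φ(d) elements of each order d | m, and none otherwise.
60 = 2^2 · 3 · 5 divides 60, and φ(60) = 16.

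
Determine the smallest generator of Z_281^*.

φ(281) = 281 − 1 = 280 = 2^3 · 5 · 7.
Test candidates g = 2, 3, … against the prime factors q ∈ {2, 5, 7} of φ(281): g is a generator iff g^(280/q) ≢ 1 for every such q.
g = 2: 2^140 ≡ 1 — hits 1, so not a primitive root.
g = 3: 3^140 ≡ 280; 3^56 ≡ 86; 3^40 ≡ 249 — none is 1, so 3 is a primitive root.
So 3 is the smallest generator of (Z/281Z)^×.

3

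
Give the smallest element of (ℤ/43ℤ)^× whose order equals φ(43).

φ(43) = 43 − 1 = 42 = 2 · 3 · 7.
Test candidates g = 2, 3, … against the prime factors q ∈ {2, 3, 7} of φ(43): g is a generator iff g^(42/q) ≢ 1 for every such q.
g = 2: 2^21 ≡ 42; 2^14 ≡ 1 — hits 1, so not a primitive root.
g = 3: 3^21 ≡ 42; 3^14 ≡ 36; 3^6 ≡ 41 — none is 1, so 3 is a primitive root.
The smallest primitive root modulo 43 is 3.

3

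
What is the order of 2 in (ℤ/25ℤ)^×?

20

Since 2 ∈ (Z/25Z)^×, its order divides φ(25) = φ(5^2) = 5·(5−1) = 20 = 2^2 · 5.
Divisors of 20: 1, 2, 4, 5, 10, 20.
Evaluate successive powers at the divisors of 20:
2^1 ≡ 2
2^2 ≡ 4
2^4 ≡ 16
2^5 ≡ 7
2^10 ≡ 24
2^20 ≡ 1
So ord_25(2) = 20.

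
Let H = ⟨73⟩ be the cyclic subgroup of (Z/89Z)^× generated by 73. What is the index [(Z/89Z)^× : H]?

ord(73) | φ(89) = 89 − 1 = 88 = 2^3 · 11.
Divisors of 88: 1, 2, 4, 8, 11, 22, 44, 88.
Test each divisor d:
73^1 ≡ 73
73^2 ≡ 78
73^4 ≡ 32
73^8 ≡ 45
73^11 ≡ 88
73^22 ≡ 1
The order of 73 is 22, so the subgroup it generates has 22 elements.
[(Z/89Z)^× : ⟨73⟩] = 88/22 = 4.

4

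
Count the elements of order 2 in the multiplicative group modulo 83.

1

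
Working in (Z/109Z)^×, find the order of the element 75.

ord(75) | φ(109) = 109 − 1 = 108 = 2^2 · 3^3.
Divisors of 108: 1, 2, 3, 4, 6, 9, 12, 18, 27, 36, 54, 108.
Test each divisor d:
75^1 ≡ 75 (mod 109)
75^2 ≡ 66 (mod 109)
75^3 ≡ 45 (mod 109)
75^4 ≡ 105 (mod 109)
75^6 ≡ 63 (mod 109)
75^9 ≡ 1 (mod 109) ✓
Therefore the multiplicative order of 75 modulo 109 is 9.

9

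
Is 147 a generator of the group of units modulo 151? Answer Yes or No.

φ(151) = 151 − 1 = 150 = 2 · 3 · 5^2.
It suffices to check that the order of 147 is not a proper divisor of 150: compute 147^(150/q) for q ∈ {2, 3, 5}.
147^75 ≡ 150 (mod 151)  [q = 2: ≢ 1 ✓]
147^50 ≡ 118 (mod 151)  [q = 3: ≢ 1 ✓]
147^30 ≡ 1 (mod 151)  [q = 5: ≡ 1 ✗]
The check at q = 5 fails, so 147 generates a proper subgroup.

No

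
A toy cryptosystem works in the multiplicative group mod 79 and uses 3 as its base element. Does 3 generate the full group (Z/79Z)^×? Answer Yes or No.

Yes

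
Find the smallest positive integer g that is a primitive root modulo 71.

7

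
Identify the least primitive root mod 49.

3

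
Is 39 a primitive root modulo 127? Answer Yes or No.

Yes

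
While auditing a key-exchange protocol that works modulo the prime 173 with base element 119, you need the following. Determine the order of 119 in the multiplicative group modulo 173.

43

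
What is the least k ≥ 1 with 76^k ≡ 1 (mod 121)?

ord(76) | φ(121) = φ(11^2) = 11·(11−1) = 110 = 2 · 5 · 11.
Divisors of 110: 1, 2, 5, 10, 11, 22, 55, 110.
Check 76^d mod 121 for each divisor in increasing order:
76^1 ≡ 76
76^2 ≡ 89
76^5 ≡ 21
76^10 ≡ 78
76^11 ≡ 120
76^22 ≡ 1
So ord_121(76) = 22.

22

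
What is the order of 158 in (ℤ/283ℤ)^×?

47

ord(158) | φ(283) = 283 − 1 = 282 = 2 · 3 · 47.
Divisors of 282: 1, 2, 3, 6, 47, 94, 141, 282.
Check 158^d mod 283 for each divisor in increasing order:
158^1 ≡ 158 (mod 283)
158^2 ≡ 60 (mod 283)
158^3 ≡ 141 (mod 283)
158^6 ≡ 71 (mod 283)
158^47 ≡ 1 (mod 283) ✓
Hence ord(158) = 47.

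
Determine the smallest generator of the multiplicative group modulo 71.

φ(71) = 71 − 1 = 70 = 2 · 5 · 7.
g is a primitive root iff g^(70/q) ≢ 1 (mod 71) for each prime q ∈ {2, 5, 7}.
g = 2: 2^35 ≡ 1 — hits 1, so not a primitive root.
g = 3: 3^35 ≡ 1 — hits 1, so not a primitive root.
g = 4: 4^35 ≡ 1 — hits 1, so not a primitive root.
g = 5: 5^35 ≡ 1 — hits 1, so not a primitive root.
g = 6: 6^35 ≡ 1 — hits 1, so not a primitive root.
g = 7: 7^35 ≡ 70; 7^14 ≡ 54; 7^10 ≡ 45 — none is 1, so 7 is a primitive root.
So 7 is the smallest generator of (Z/71Z)^×.

7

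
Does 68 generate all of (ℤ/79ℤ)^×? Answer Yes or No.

Yes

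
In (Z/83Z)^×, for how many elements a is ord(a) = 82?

φ(83) = 83 − 1 = 82 = 2 · 41.
Since (Z/83Z)^× is cyclic of order 82, the number of elements of order d is φ(d) when d | 82 and 0 otherwise.
82 = 2 · 41 divides 82, and φ(82) = 40.

40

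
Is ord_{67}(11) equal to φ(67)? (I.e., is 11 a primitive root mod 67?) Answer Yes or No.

φ(67) = 67 − 1 = 66 = 2 · 3 · 11.
It suffices to check that the order of 11 is not a proper divisor of 66: compute 11^(66/q) for q ∈ {2, 3, 11}.
11^33 ≡ 66 (mod 67)  [q = 2: ≢ 1 ✓]
11^22 ≡ 29 (mod 67)  [q = 3: ≢ 1 ✓]
11^6 ≡ 14 (mod 67)  [q = 11: ≢ 1 ✓]
Every test exponent gives a nontrivial residue, hence 11 generates the full group.

Yes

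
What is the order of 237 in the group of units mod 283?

141

The order of 237 must divide φ(283) = 283 − 1 = 282 = 2 · 3 · 47.
Divisors of 282: 1, 2, 3, 6, 47, 94, 141, 282.
Evaluate successive powers at the divisors of 282:
237^1 ≡ 237 (mod 283)
237^2 ≡ 135 (mod 283)
237^3 ≡ 16 (mod 283)
237^6 ≡ 256 (mod 283)
237^47 ≡ 44 (mod 283)
237^94 ≡ 238 (mod 283)
237^141 ≡ 1 (mod 283) ✓
Hence ord(237) = 141.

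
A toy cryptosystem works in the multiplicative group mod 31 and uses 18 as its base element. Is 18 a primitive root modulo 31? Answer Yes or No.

φ(31) = 31 − 1 = 30 = 2 · 3 · 5.
It suffices to check that the order of 18 is not a proper divisor of 30: compute 18^(30/q) for q ∈ {2, 3, 5}.
18^15 ≡ 1 (mod 31)  [q = 2: ≡ 1 ✗]
18^10 ≡ 5 (mod 31)  [q = 3: ≢ 1 ✓]
18^6 ≡ 16 (mod 31)  [q = 5: ≢ 1 ✓]
The check at q = 2 fails, so 18 generates a proper subgroup.

No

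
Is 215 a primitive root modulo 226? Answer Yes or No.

φ(226) = φ(2)·φ(113) = 1·112 = 112 = 2^4 · 7.
An element g generates (Z/226Z)^× iff g^(112/q) ≢ 1 (mod 226) for each prime q ∈ {2, 7}.
215^56 ≡ 1 (mod 226)  [q = 2: ≡ 1 ✗]
215^16 ≡ 219 (mod 226)  [q = 7: ≢ 1 ✓]
Since 215^56 ≡ 1, the order of 215 divides 56 < 112, so 215 is not a primitive root.

No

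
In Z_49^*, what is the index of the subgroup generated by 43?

Since 43 ∈ (Z/49Z)^×, its order divides φ(49) = φ(7^2) = 7·(7−1) = 42 = 2 · 3 · 7.
Divisors of 42: 1, 2, 3, 6, 7, 14, 21, 42.
Check 43^d mod 49 for each divisor in increasing order:
43^1 ≡ 43
43^2 ≡ 36
43^3 ≡ 29
43^6 ≡ 8
43^7 ≡ 1
So ord_49(43) = 7, hence |⟨43⟩| = 7.
The index is φ(49) / ord(43) = 42 / 7 = 6.

6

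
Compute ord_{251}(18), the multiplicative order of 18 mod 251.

250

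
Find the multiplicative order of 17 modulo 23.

22

Since 17 ∈ (Z/23Z)^×, its order divides φ(23) = 23 − 1 = 22 = 2 · 11.
Divisors of 22: 1, 2, 11, 22.
Compute 17^d (mod 23) for the divisors d until we hit 1:
17^1 ≡ 17
17^2 ≡ 13
17^11 ≡ 22
17^22 ≡ 1
Therefore the multiplicative order of 17 modulo 23 is 22.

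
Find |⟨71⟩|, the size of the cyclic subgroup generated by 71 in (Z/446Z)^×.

222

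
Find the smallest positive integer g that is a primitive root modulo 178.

φ(178) = φ(2)·φ(89) = 1·88 = 88 = 2^3 · 11.
g is a primitive root iff g^(88/q) ≢ 1 (mod 178) for each prime q ∈ {2, 11}.
g = 2: gcd(2, 178) = 2 > 1, not a unit — skip.
g = 3: 3^44 ≡ 177; 3^8 ≡ 153 — none is 1, so 3 is a primitive root.
Hence the least primitive root of 178 is 3.

3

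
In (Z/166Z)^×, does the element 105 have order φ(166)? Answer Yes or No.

Yes

φ(166) = φ(2)·φ(83) = 1·82 = 82 = 2 · 41.
It suffices to check that the order of 105 is not a proper divisor of 82: compute 105^(82/q) for q ∈ {2, 41}.
105^41 ≡ 165 (mod 166)  [q = 2: ≢ 1 ✓]
105^2 ≡ 69 (mod 166)  [q = 41: ≢ 1 ✓]
None equal 1, so ord_166(105) = 82: 105 is a primitive root.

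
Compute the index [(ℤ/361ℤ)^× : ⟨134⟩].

18

ord(134) | φ(361) = φ(19^2) = 19·(19−1) = 342 = 2 · 3^2 · 19.
Divisors of 342: 1, 2, 3, 6, 9, 18, 19, 38, 57, 114, 171, 342.
Evaluate successive powers at the divisors of 342:
134^1 ≡ 134 (mod 361)
134^2 ≡ 267 (mod 361)
134^3 ≡ 39 (mod 361)
134^6 ≡ 77 (mod 361)
134^9 ≡ 115 (mod 361)
134^18 ≡ 229 (mod 361)
134^19 ≡ 1 (mod 361) ✓
Thus |⟨134⟩| = ord(134) = 19.
Index = |(Z/361Z)^×| / |⟨134⟩| = 342 / 19 = 18.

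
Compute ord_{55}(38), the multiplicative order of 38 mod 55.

20

Since 38 ∈ (Z/55Z)^×, its order divides φ(55) = φ(5·11) = (5−1)·(11−1) = 4·10 = 40 = 2^3 · 5.
Divisors of 40: 1, 2, 4, 5, 8, 10, 20, 40.
Check 38^d mod 55 for each divisor in increasing order:
38^1 ≡ 38 (mod 55)
38^2 ≡ 14 (mod 55)
38^4 ≡ 31 (mod 55)
38^5 ≡ 23 (mod 55)
38^8 ≡ 26 (mod 55)
38^10 ≡ 34 (mod 55)
38^20 ≡ 1 (mod 55) ✓
So ord_55(38) = 20.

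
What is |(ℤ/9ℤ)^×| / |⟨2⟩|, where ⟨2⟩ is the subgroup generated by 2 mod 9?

By Lagrange's theorem, ord_9(2) divides φ(9) = φ(3^2) = 3·(3−1) = 6 = 2 · 3.
Divisors of 6: 1, 2, 3, 6.
Check 2^d mod 9 for each divisor in increasing order:
2^1 ≡ 2
2^2 ≡ 4
2^3 ≡ 8
2^6 ≡ 1
Thus |⟨2⟩| = ord(2) = 6.
Index = |(Z/9Z)^×| / |⟨2⟩| = 6 / 6 = 1.

1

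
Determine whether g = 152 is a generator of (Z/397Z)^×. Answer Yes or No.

Yes

φ(397) = 397 − 1 = 396 = 2^2 · 3^2 · 11.
Test 152^(396/q) mod 397 for each prime factor q of 396:
152^198 ≡ 396 (mod 397)  [q = 2: ≢ 1 ✓]
152^132 ≡ 34 (mod 397)  [q = 3: ≢ 1 ✓]
152^36 ≡ 256 (mod 397)  [q = 11: ≢ 1 ✓]
None equal 1, so ord_397(152) = 396: 152 is a primitive root.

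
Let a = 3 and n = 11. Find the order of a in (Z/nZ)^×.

By Lagrange's theorem, ord_11(3) divides φ(11) = 11 − 1 = 10 = 2 · 5.
Divisors of 10: 1, 2, 5, 10.
Evaluate successive powers at the divisors of 10:
3^1 ≡ 3 (mod 11)
3^2 ≡ 9 (mod 11)
3^5 ≡ 1 (mod 11) ✓
The smallest such exponent is 5, so the order of 3 is 5.

5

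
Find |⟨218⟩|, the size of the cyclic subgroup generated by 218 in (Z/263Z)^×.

131

The order of 218 must divide φ(263) = 263 − 1 = 262 = 2 · 131.
Divisors of 262: 1, 2, 131, 262.
Test each divisor d:
218^1 ≡ 218
218^2 ≡ 184
218^131 ≡ 1
The smallest such exponent is 131, so the order of 218 is 131.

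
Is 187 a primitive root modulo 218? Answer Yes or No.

No

φ(218) = φ(2)·φ(109) = 1·108 = 108 = 2^2 · 3^3.
An element g generates (Z/218Z)^× iff g^(108/q) ≢ 1 (mod 218) for each prime q ∈ {2, 3}.
187^54 ≡ 1 (mod 218)  [q = 2: ≡ 1 ✗]
187^36 ≡ 45 (mod 218)  [q = 3: ≢ 1 ✓]
The check at q = 2 fails, so 187 generates a proper subgroup.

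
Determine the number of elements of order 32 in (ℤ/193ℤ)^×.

16

φ(193) = 193 − 1 = 192 = 2^6 · 3.
In a cyclic group of order 192, there are φ(d) elements of order d for each divisor d of 192, and zero for non-divisors.
32 = 2^5 divides 192, and φ(32) = 16.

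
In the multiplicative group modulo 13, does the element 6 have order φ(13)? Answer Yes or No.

Yes

φ(13) = 13 − 1 = 12 = 2^2 · 3.
It suffices to check that the order of 6 is not a proper divisor of 12: compute 6^(12/q) for q ∈ {2, 3}.
6^6 ≡ 12 (mod 13)  [q = 2: ≢ 1 ✓]
6^4 ≡ 9 (mod 13)  [q = 3: ≢ 1 ✓]
None equal 1, so ord_13(6) = 12: 6 is a primitive root.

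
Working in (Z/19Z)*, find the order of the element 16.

9

By Lagrange's theorem, ord_19(16) divides φ(19) = 19 − 1 = 18 = 2 · 3^2.
Divisors of 18: 1, 2, 3, 6, 9, 18.
Check 16^d mod 19 for each divisor in increasing order:
16^1 ≡ 16 (mod 19)
16^2 ≡ 9 (mod 19)
16^3 ≡ 11 (mod 19)
16^6 ≡ 7 (mod 19)
16^9 ≡ 1 (mod 19) ✓
Therefore the multiplicative order of 16 modulo 19 is 9.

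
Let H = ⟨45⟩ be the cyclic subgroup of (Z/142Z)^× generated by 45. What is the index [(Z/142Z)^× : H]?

10

The order of 45 must divide φ(142) = φ(2)·φ(71) = 1·70 = 70 = 2 · 5 · 7.
Divisors of 70: 1, 2, 5, 7, 10, 14, 35, 70.
Evaluate successive powers at the divisors of 70:
45^1 ≡ 45 (mod 142)
45^2 ≡ 37 (mod 142)
45^5 ≡ 119 (mod 142)
45^7 ≡ 1 (mod 142) ✓
So ord_142(45) = 7, hence |⟨45⟩| = 7.
The index is φ(142) / ord(45) = 70 / 7 = 10.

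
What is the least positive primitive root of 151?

6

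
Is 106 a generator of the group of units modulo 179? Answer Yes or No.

No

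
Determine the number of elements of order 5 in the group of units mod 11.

φ(11) = 11 − 1 = 10 = 2 · 5.
Since (Z/11Z)^× is cyclic of order 10, the number of elements of order d is φ(d) when d | 10 and 0 otherwise.
5 | 10, and φ(5) = 5 − 1 = 4.

4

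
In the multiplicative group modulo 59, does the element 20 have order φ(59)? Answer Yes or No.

φ(59) = 59 − 1 = 58 = 2 · 29.
Test 20^(58/q) mod 59 for each prime factor q of 58:
20^29 ≡ 1 (mod 59)  [q = 2: ≡ 1 ✗]
20^2 ≡ 46 (mod 59)  [q = 29: ≢ 1 ✓]
The check at q = 2 fails, so 20 generates a proper subgroup.

No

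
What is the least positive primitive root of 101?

φ(101) = 101 − 1 = 100 = 2^2 · 5^2.
g is a primitive root iff g^(100/q) ≢ 1 (mod 101) for each prime q ∈ {2, 5}.
g = 2: 2^50 ≡ 100; 2^20 ≡ 95 — none is 1, so 2 is a primitive root.
So 2 is the smallest generator of (Z/101Z)^×.

2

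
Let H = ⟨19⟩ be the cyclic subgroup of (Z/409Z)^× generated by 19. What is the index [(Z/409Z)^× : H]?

3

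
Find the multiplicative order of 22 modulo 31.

30

The order of 22 must divide φ(31) = 31 − 1 = 30 = 2 · 3 · 5.
Divisors of 30: 1, 2, 3, 5, 6, 10, 15, 30.
Evaluate successive powers at the divisors of 30:
22^1 ≡ 22 (mod 31)
22^2 ≡ 19 (mod 31)
22^3 ≡ 15 (mod 31)
22^5 ≡ 6 (mod 31)
22^6 ≡ 8 (mod 31)
22^10 ≡ 5 (mod 31)
22^15 ≡ 30 (mod 31)
22^30 ≡ 1 (mod 31) ✓
So ord_31(22) = 30.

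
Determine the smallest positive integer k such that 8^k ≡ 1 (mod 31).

5

Since 8 ∈ (Z/31Z)^×, its order divides φ(31) = 31 − 1 = 30 = 2 · 3 · 5.
Divisors of 30: 1, 2, 3, 5, 6, 10, 15, 30.
Compute 8^d (mod 31) for the divisors d until we hit 1:
8^1 ≡ 8
8^2 ≡ 2
8^3 ≡ 16
8^5 ≡ 1
Therefore the multiplicative order of 8 modulo 31 is 5.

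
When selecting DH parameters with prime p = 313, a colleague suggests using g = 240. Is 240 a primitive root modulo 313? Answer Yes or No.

φ(313) = 313 − 1 = 312 = 2^3 · 3 · 13.
An element g generates (Z/313Z)^× iff g^(312/q) ≢ 1 (mod 313) for each prime q ∈ {2, 3, 13}.
240^156 ≡ 312 (mod 313)  [q = 2: ≢ 1 ✓]
240^104 ≡ 1 (mod 313)  [q = 3: ≡ 1 ✗]
240^24 ≡ 277 (mod 313)  [q = 13: ≢ 1 ✓]
240^104 ≡ 1 shows ord(240) | 104, strictly less than φ(313); not a primitive root.

No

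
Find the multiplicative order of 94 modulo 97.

48

The order of 94 must divide φ(97) = 97 − 1 = 96 = 2^5 · 3.
Divisors of 96: 1, 2, 3, 4, 6, 8, 12, 16, 24, 32, 48, 96.
Check 94^d mod 97 for each divisor in increasing order:
94^1 ≡ 94 (mod 97)
94^2 ≡ 9 (mod 97)
94^3 ≡ 70 (mod 97)
94^4 ≡ 81 (mod 97)
94^6 ≡ 50 (mod 97)
94^8 ≡ 62 (mod 97)
94^12 ≡ 75 (mod 97)
94^16 ≡ 61 (mod 97)
94^24 ≡ 96 (mod 97)
94^32 ≡ 35 (mod 97)
94^48 ≡ 1 (mod 97) ✓
The smallest such exponent is 48, so the order of 94 is 48.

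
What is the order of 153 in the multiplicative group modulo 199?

Since 153 ∈ (Z/199Z)^×, its order divides φ(199) = 199 − 1 = 198 = 2 · 3^2 · 11.
Divisors of 198: 1, 2, 3, 6, 9, 11, 18, 22, 33, 66, 99, 198.
Check 153^d mod 199 for each divisor in increasing order:
153^1 ≡ 153
153^2 ≡ 126
153^3 ≡ 174
153^6 ≡ 28
153^9 ≡ 96
153^11 ≡ 156
153^18 ≡ 62
153^22 ≡ 58
153^33 ≡ 93
153^66 ≡ 92
153^99 ≡ 198
153^198 ≡ 1
Hence ord(153) = 198.

198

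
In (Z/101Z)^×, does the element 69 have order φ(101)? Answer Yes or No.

No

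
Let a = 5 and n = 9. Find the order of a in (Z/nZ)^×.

6

The order of 5 must divide φ(9) = φ(3^2) = 3·(3−1) = 6 = 2 · 3.
Divisors of 6: 1, 2, 3, 6.
Evaluate successive powers at the divisors of 6:
5^1 ≡ 5 (mod 9)
5^2 ≡ 7 (mod 9)
5^3 ≡ 8 (mod 9)
5^6 ≡ 1 (mod 9) ✓
Therefore the multiplicative order of 5 modulo 9 is 6.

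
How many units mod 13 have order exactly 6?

φ(13) = 13 − 1 = 12 = 2^2 · 3.
(Z/13Z)^× is cyclic (|G| = 12); a cyclic group of order m has exactly φ(d) elements of each order d | m, and none otherwise.
6 = 2 · 3 divides 12, and φ(6) = 2.

2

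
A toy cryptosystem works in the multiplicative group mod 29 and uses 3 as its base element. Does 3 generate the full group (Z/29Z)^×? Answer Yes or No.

Yes

φ(29) = 29 − 1 = 28 = 2^2 · 7.
An element g generates (Z/29Z)^× iff g^(28/q) ≢ 1 (mod 29) for each prime q ∈ {2, 7}.
3^14 ≡ 28 (mod 29)  [q = 2: ≢ 1 ✓]
3^4 ≡ 23 (mod 29)  [q = 7: ≢ 1 ✓]
All checks pass, so 3 has order 28 and is a primitive root modulo 29.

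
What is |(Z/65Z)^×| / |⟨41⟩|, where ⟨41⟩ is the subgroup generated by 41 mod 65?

By Lagrange's theorem, ord_65(41) divides φ(65) = φ(5·13) = (5−1)·(13−1) = 4·12 = 48 = 2^4 · 3.
Divisors of 48: 1, 2, 3, 4, 6, 8, 12, 16, 24, 48.
Evaluate successive powers at the divisors of 48:
41^1 ≡ 41
41^2 ≡ 56
41^3 ≡ 21
41^4 ≡ 16
41^6 ≡ 51
41^8 ≡ 61
41^12 ≡ 1
So ord_65(41) = 12, hence |⟨41⟩| = 12.
The index is φ(65) / ord(41) = 48 / 12 = 4.

4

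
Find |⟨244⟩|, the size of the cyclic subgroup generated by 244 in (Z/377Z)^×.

12

The order of 244 must divide φ(377) = φ(13·29) = (13−1)·(29−1) = 12·28 = 336 = 2^4 · 3 · 7.
Divisors of 336: 1, 2, 3, 4, 6, 7, 8, 12, 14, 16, 21, 24, 28, 42, 48, 56, 84, 112, 168, 336.
Compute 244^d (mod 377) for the divisors d until we hit 1:
244^1 ≡ 244
244^2 ≡ 347
244^3 ≡ 220
244^4 ≡ 146
244^6 ≡ 144
244^7 ≡ 75
244^8 ≡ 204
244^12 ≡ 1
Therefore the multiplicative order of 244 modulo 377 is 12.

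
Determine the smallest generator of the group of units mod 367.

6

φ(367) = 367 − 1 = 366 = 2 · 3 · 61.
g is a primitive root iff g^(366/q) ≢ 1 (mod 367) for each prime q ∈ {2, 3, 61}.
g = 2: 2^183 ≡ 1 — hits 1, so not a primitive root.
g = 3: 3^183 ≡ 366; 3^122 ≡ 1 — hits 1, so not a primitive root.
g = 4: 4^183 ≡ 1 — hits 1, so not a primitive root.
g = 5: 5^183 ≡ 366; 5^122 ≡ 1 — hits 1, so not a primitive root.
g = 6: 6^183 ≡ 366; 6^122 ≡ 283; 6^6 ≡ 47 — none is 1, so 6 is a primitive root.
So 6 is the smallest generator of (Z/367Z)^×.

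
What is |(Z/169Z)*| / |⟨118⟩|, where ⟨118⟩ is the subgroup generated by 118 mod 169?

12

The order of 118 must divide φ(169) = φ(13^2) = 13·(13−1) = 156 = 2^2 · 3 · 13.
Divisors of 156: 1, 2, 3, 4, 6, 12, 13, 26, 39, 52, 78, 156.
Compute 118^d (mod 169) for the divisors d until we hit 1:
118^1 ≡ 118 (mod 169)
118^2 ≡ 66 (mod 169)
118^3 ≡ 14 (mod 169)
118^4 ≡ 131 (mod 169)
118^6 ≡ 27 (mod 169)
118^12 ≡ 53 (mod 169)
118^13 ≡ 1 (mod 169) ✓
So ord_169(118) = 13, hence |⟨118⟩| = 13.
[(Z/169Z)^× : ⟨118⟩] = 156/13 = 12.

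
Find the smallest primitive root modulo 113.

3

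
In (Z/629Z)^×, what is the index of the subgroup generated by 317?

Since 317 ∈ (Z/629Z)^×, its order divides φ(629) = φ(17·37) = (17−1)·(37−1) = 16·36 = 576 = 2^6 · 3^2.
Divisors of 576: 1, 2, 3, 4, 6, 8, 9, 12, 16, 18, 24, 32, 36, 48, 64, 72, 96, 144, 192, 288, 576.
Check 317^d mod 629 for each divisor in increasing order:
317^1 ≡ 317
317^2 ≡ 478
317^3 ≡ 566
317^4 ≡ 157
317^6 ≡ 195
317^8 ≡ 118
317^9 ≡ 295
317^12 ≡ 285
317^16 ≡ 86
317^18 ≡ 223
317^24 ≡ 84
317^32 ≡ 477
317^36 ≡ 38
317^48 ≡ 137
317^64 ≡ 460
317^72 ≡ 186
317^96 ≡ 528
317^144 ≡ 1
Thus |⟨317⟩| = ord(317) = 144.
The index is φ(629) / ord(317) = 576 / 144 = 4.

4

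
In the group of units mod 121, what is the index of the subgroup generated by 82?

Since 82 ∈ (Z/121Z)^×, its order divides φ(121) = φ(11^2) = 11·(11−1) = 110 = 2 · 5 · 11.
Divisors of 110: 1, 2, 5, 10, 11, 22, 55, 110.
Test each divisor d:
82^1 ≡ 82 (mod 121)
82^2 ≡ 69 (mod 121)
82^5 ≡ 56 (mod 121)
82^10 ≡ 111 (mod 121)
82^11 ≡ 27 (mod 121)
82^22 ≡ 3 (mod 121)
82^55 ≡ 1 (mod 121) ✓
So ord_121(82) = 55, hence |⟨82⟩| = 55.
[(Z/121Z)^× : ⟨82⟩] = 110/55 = 2.

2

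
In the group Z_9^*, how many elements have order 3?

φ(9) = φ(3^2) = 3·(3−1) = 6 = 2 · 3.
In a cyclic group of order 6, there are φ(d) elements of order d for each divisor d of 6, and zero for non-divisors.
3 | 6, and φ(3) = 3 − 1 = 2.

2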